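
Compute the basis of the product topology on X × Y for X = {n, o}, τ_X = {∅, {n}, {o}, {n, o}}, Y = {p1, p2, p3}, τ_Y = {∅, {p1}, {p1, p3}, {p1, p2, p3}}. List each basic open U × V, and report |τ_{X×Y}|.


Basis B = {∅ × ∅, {n} × {p1}, {o} × {p1}, {n} × {p1, p3}, {n, o} × {p1}, {o} × {p1, p3}, {n} × {p1, p2, p3}, {o} × {p1, p2, p3}, {n, o} × {p1, p3}, {n, o} × {p1, p2, p3}}; |τ_{X×Y}| = 16.

Enumerate products U × V with U ∈ τ_X, V ∈ τ_Y (deduplicated):
  ∅ × ∅ = {} (∅)
  {n} × {p1} = {(n,p1)}
  {o} × {p1} = {(o,p1)}
  {n} × {p1, p3} = {(n,p1), (n,p3)}
  {n, o} × {p1} = {(n,p1), (o,p1)}
  {o} × {p1, p3} = {(o,p1), (o,p3)}
  {n} × {p1, p2, p3} = {(n,p1), (n,p2), (n,p3)}
  {o} × {p1, p2, p3} = {(o,p1), (o,p2), (o,p3)}
  {n, o} × {p1, p3} = {(n,p1), (n,p3), (o,p1), (o,p3)}
  {n, o} × {p1, p2, p3} = {(n,p1), (n,p2), (n,p3), (o,p1), (o,p2), (o,p3)}
These 10 distinct sets form the basis B.
Close under arbitrary unions to get τ_{X×Y}; counting gives |τ_{X×Y}| = 16.


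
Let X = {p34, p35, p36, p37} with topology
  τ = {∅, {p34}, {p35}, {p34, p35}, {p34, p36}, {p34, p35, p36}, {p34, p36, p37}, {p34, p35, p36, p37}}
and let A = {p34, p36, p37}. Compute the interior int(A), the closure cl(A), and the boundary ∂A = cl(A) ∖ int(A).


int(A) = {p34, p36, p37}, cl(A) = {p34, p36, p37}, ∂A = ∅.

Closed sets in (X, τ) are complements of opens:
  closed(X, τ) = {∅, {p35}, {p37}, {p35, p37}, {p36, p37}, {p34, p36, p37}, {p35, p36, p37}, {p34, p35, p36, p37}}.
int(A) = ⋃ {U ∈ τ : U ⊆ A}. Opens contained in A: ∅, {p34}, {p34, p36}, {p34, p36, p37}.
Taking the union of these: int(A) = {p34, p36, p37}.
cl(A) = ⋂ {C closed : A ⊆ C}. Closed sets containing A: {p34, p36, p37}, {p34, p35, p36, p37}.
Intersecting these: cl(A) = {p34, p36, p37}.
∂A = cl(A) ∖ int(A) = {p34, p36, p37} ∖ {p34, p36, p37} = ∅.


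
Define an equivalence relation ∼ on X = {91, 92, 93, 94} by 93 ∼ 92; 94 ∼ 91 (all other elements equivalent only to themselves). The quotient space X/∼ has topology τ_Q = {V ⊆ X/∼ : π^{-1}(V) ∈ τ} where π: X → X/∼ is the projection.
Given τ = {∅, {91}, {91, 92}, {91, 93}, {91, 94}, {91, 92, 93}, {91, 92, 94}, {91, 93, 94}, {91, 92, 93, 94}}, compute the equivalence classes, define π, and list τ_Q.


X/∼ = {[91=94], [92=93]}; |τ_Q| = 3.

Equivalence classes: [91=94], [92=93].
Quotient map π: X → X/∼ sends 91 ↦ [91=94], 92 ↦ [92=93], 93 ↦ [92=93], 94 ↦ [91=94].
For each subset V ⊆ X/∼, compute π^{-1}(V) ⊆ X and check whether π^{-1}(V) ∈ τ. V is open in τ_Q iff π^{-1}(V) ∈ τ.
  V = {}: π^{-1}(V) = ∅ ∈ τ ✓.
  V = {[91=94]}: π^{-1}(V) = {91, 94} ∈ τ ✓.
  V = {[92=93]}: π^{-1}(V) = {92, 93} ∉ τ ✗.
  V = {[91=94], [92=93]}: π^{-1}(V) = {91, 92, 93, 94} ∈ τ ✓.
Open sets in the quotient: τ_Q = {{}, {[91=94]}, {[91=94], [92=93]}} (3 elements).


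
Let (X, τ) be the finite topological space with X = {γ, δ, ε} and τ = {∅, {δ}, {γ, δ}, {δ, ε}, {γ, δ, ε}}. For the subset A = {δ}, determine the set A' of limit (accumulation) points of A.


A' = {γ, ε}

For each x ∈ X, list the open sets U ∈ τ with x ∈ U, then check whether U ∩ (A ∖ {x}) ≠ ∅ for every such U.
  x = γ: opens ∋ x are {γ, δ}, {γ, δ, ε}; each meets A ∖ {γ}, so x IS a limit point.
  x = δ: open {δ} ∋ x has {δ} ∩ (A ∖ {δ}) = ∅, so x is NOT a limit point.
  x = ε: opens ∋ x are {δ, ε}, {γ, δ, ε}; each meets A ∖ {ε}, so x IS a limit point.
Collecting: A' = {γ, ε}.


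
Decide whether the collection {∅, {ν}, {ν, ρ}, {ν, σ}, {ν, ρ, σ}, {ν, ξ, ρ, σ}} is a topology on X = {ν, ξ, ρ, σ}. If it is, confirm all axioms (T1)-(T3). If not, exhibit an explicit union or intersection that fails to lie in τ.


τ IS a topology on X.

Axiom (T1): ∅ ∈ τ? Yes; X ∈ τ? Yes.
Axiom (T2/T3): check pairwise unions and intersections of members of τ.
All pairwise intersections and unions checked — each lies in τ. Therefore τ satisfies (T1), (T2), (T3): it IS a topology on X.


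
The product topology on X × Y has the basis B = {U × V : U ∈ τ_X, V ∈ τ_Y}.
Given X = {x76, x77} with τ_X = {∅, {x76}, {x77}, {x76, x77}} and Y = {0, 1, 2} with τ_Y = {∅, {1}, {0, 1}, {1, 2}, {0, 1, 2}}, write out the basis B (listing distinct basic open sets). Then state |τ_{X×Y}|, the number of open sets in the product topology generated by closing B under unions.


Basis B = {∅ × ∅, {x76} × {1}, {x77} × {1}, {x76} × {0, 1}, {x76} × {1, 2}, {x76, x77} × {1}, {x77} × {0, 1}, {x77} × {1, 2}, {x76} × {0, 1, 2}, {x77} × {0, 1, 2}, {x76, x77} × {0, 1}, {x76, x77} × {1, 2}, {x76, x77} × {0, 1, 2}}; |τ_{X×Y}| = 25.

Enumerate products U × V with U ∈ τ_X, V ∈ τ_Y (deduplicated):
  ∅ × ∅ = {} (∅)
  {x76} × {1} = {(x76,1)}
  {x77} × {1} = {(x77,1)}
  {x76} × {0, 1} = {(x76,0), (x76,1)}
  {x76} × {1, 2} = {(x76,1), (x76,2)}
  {x76, x77} × {1} = {(x76,1), (x77,1)}
  {x77} × {0, 1} = {(x77,0), (x77,1)}
  {x77} × {1, 2} = {(x77,1), (x77,2)}
  {x76} × {0, 1, 2} = {(x76,0), (x76,1), (x76,2)}
  {x77} × {0, 1, 2} = {(x77,0), (x77,1), (x77,2)}
  {x76, x77} × {0, 1} = {(x76,0), (x76,1), (x77,0), (x77,1)}
  {x76, x77} × {1, 2} = {(x76,1), (x76,2), (x77,1), (x77,2)}
  {x76, x77} × {0, 1, 2} = {(x76,0), (x76,1), (x76,2), (x77,0), (x77,1), (x77,2)}
These 13 distinct sets form the basis B.
Close under arbitrary unions to get τ_{X×Y}; counting gives |τ_{X×Y}| = 25.


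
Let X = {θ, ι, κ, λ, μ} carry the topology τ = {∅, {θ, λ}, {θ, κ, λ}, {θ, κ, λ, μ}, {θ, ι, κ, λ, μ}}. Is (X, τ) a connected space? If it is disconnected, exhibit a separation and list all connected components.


(X, τ) is connected.

Find clopen sets (U ∈ τ with X ∖ U ∈ τ):
  U = ∅, X ∖ U = {θ, ι, κ, λ, μ} — both open, so U is clopen.
  U = {θ, ι, κ, λ, μ}, X ∖ U = ∅ — both open, so U is clopen.
Only trivial clopens (∅ and X) exist, so (X, τ) is connected.
Compute connected components by grouping points that agree on all clopens:
  component: {θ, ι, κ, λ, μ}


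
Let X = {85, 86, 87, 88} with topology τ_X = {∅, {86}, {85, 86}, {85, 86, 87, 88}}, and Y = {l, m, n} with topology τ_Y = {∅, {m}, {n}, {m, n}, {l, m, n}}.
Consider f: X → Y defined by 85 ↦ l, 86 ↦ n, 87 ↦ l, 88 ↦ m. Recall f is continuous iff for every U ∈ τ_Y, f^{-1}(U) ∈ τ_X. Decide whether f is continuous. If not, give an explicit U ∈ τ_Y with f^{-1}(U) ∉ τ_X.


f is NOT continuous.

Compute f^{-1}(U) for each U ∈ τ_Y:
  U = ∅: f^{-1}(U) = ∅ ∈ τ_X ✓.
  U = {m}: f^{-1}(U) = {88} ∉ τ_X ✗.
  U = {n}: f^{-1}(U) = {86} ∈ τ_X ✓.
  U = {m, n}: f^{-1}(U) = {86, 88} ∉ τ_X ✗.
  U = {l, m, n}: f^{-1}(U) = {85, 86, 87, 88} ∈ τ_X ✓.
Found U = {m} with f^{-1}(U) = {88} not in τ_X. Therefore f is NOT continuous.


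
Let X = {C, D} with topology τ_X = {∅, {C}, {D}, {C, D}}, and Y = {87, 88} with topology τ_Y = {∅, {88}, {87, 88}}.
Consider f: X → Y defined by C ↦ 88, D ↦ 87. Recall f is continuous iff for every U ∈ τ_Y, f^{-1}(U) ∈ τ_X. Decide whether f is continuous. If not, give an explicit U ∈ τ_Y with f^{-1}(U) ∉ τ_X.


f IS continuous.

Compute f^{-1}(U) for each U ∈ τ_Y:
  U = ∅: f^{-1}(U) = ∅ ∈ τ_X ✓.
  U = {88}: f^{-1}(U) = {C} ∈ τ_X ✓.
  U = {87, 88}: f^{-1}(U) = {C, D} ∈ τ_X ✓.
Every preimage lies in τ_X, so f IS continuous.


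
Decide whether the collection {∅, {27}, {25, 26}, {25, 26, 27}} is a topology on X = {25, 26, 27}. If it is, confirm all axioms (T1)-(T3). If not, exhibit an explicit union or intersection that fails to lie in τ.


τ IS a topology on X.

Axiom (T1): ∅ ∈ τ? Yes; X ∈ τ? Yes.
Axiom (T2/T3): check pairwise unions and intersections of members of τ.
All pairwise intersections and unions checked — each lies in τ. Therefore τ satisfies (T1), (T2), (T3): it IS a topology on X.


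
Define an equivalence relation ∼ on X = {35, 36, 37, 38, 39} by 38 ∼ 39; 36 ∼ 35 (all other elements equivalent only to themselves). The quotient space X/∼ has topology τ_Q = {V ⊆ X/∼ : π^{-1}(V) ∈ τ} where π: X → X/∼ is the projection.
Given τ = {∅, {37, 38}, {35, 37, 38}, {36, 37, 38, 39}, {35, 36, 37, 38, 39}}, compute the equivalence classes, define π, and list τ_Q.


X/∼ = {[35=36], [37], [38=39]}; |τ_Q| = 2.

Equivalence classes: [35=36], [37], [38=39].
Quotient map π: X → X/∼ sends 35 ↦ [35=36], 36 ↦ [35=36], 37 ↦ [37], 38 ↦ [38=39], 39 ↦ [38=39].
For each subset V ⊆ X/∼, compute π^{-1}(V) ⊆ X and check whether π^{-1}(V) ∈ τ. V is open in τ_Q iff π^{-1}(V) ∈ τ.
  V = {}: π^{-1}(V) = ∅ ∈ τ ✓.
  V = {[35=36]}: π^{-1}(V) = {35, 36} ∉ τ ✗.
  V = {[37]}: π^{-1}(V) = {37} ∉ τ ✗.
  V = {[35=36], [37]}: π^{-1}(V) = {35, 36, 37} ∉ τ ✗.
  V = {[38=39]}: π^{-1}(V) = {38, 39} ∉ τ ✗.
  V = {[35=36], [38=39]}: π^{-1}(V) = {35, 36, 38, 39} ∉ τ ✗.
  V = {[37], [38=39]}: π^{-1}(V) = {37, 38, 39} ∉ τ ✗.
  V = {[35=36], [37], [38=39]}: π^{-1}(V) = {35, 36, 37, 38, 39} ∈ τ ✓.
Open sets in the quotient: τ_Q = {{}, {[35=36], [37], [38=39]}} (2 elements).


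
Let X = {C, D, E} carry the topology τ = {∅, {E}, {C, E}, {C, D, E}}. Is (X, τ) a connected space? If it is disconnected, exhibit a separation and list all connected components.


(X, τ) is connected.

Find clopen sets (U ∈ τ with X ∖ U ∈ τ):
  U = ∅, X ∖ U = {C, D, E} — both open, so U is clopen.
  U = {C, D, E}, X ∖ U = ∅ — both open, so U is clopen.
Only trivial clopens (∅ and X) exist, so (X, τ) is connected.
Compute connected components by grouping points that agree on all clopens:
  component: {C, D, E}


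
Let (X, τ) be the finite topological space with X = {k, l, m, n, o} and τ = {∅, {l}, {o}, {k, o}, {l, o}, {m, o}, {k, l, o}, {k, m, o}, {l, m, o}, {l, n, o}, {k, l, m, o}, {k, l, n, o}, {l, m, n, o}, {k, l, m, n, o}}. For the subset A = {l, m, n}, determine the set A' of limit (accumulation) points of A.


A' = {n}

For each x ∈ X, list the open sets U ∈ τ with x ∈ U, then check whether U ∩ (A ∖ {x}) ≠ ∅ for every such U.
  x = k: open {k, o} ∋ x has {k, o} ∩ (A ∖ {k}) = ∅, so x is NOT a limit point.
  x = l: open {l} ∋ x has {l} ∩ (A ∖ {l}) = ∅, so x is NOT a limit point.
  x = m: open {m, o} ∋ x has {m, o} ∩ (A ∖ {m}) = ∅, so x is NOT a limit point.
  x = n: opens ∋ x are {l, n, o}, {k, l, n, o}, {l, m, n, o}, {k, l, m, n, o}; each meets A ∖ {n}, so x IS a limit point.
  x = o: open {o} ∋ x has {o} ∩ (A ∖ {o}) = ∅, so x is NOT a limit point.
Collecting: A' = {n}.


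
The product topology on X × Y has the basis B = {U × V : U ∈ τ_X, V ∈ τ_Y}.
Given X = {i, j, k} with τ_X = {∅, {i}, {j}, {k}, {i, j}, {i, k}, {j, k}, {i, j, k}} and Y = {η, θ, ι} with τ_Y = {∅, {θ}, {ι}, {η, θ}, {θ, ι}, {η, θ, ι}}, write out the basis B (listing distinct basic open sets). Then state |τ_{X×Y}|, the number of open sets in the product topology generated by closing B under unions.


Basis B = {∅ × ∅, {i} × {θ}, {i} × {ι}, {j} × {θ}, {j} × {ι}, {k} × {θ}, {k} × {ι}, {i} × {η, θ}, {i} × {θ, ι}, {i, j} × {θ}, {i, k} × {θ}, {i, j} × {ι}, {i, k} × {ι}, {j} × {η, θ}, {j} × {θ, ι}, {j, k} × {θ}, {j, k} × {ι}, {k} × {η, θ}, {k} × {θ, ι}, {i} × {η, θ, ι}, {i, j, k} × {θ}, {i, j, k} × {ι}, {j} × {η, θ, ι}, {k} × {η, θ, ι}, {i, j} × {η, θ}, {i, k} × {η, θ}, {i, j} × {θ, ι}, {i, k} × {θ, ι}, {j, k} × {η, θ}, {j, k} × {θ, ι}, {i, j} × {η, θ, ι}, {i, k} × {η, θ, ι}, {i, j, k} × {η, θ}, {i, j, k} × {θ, ι}, {j, k} × {η, θ, ι}, {i, j, k} × {η, θ, ι}}; |τ_{X×Y}| = 216.

Enumerate products U × V with U ∈ τ_X, V ∈ τ_Y (deduplicated):
  ∅ × ∅ = {} (∅)
  {i} × {θ} = {(i,θ)}
  {i} × {ι} = {(i,ι)}
  {j} × {θ} = {(j,θ)}
  {j} × {ι} = {(j,ι)}
  {k} × {θ} = {(k,θ)}
  {k} × {ι} = {(k,ι)}
  {i} × {η, θ} = {(i,η), (i,θ)}
  {i} × {θ, ι} = {(i,θ), (i,ι)}
  {i, j} × {θ} = {(i,θ), (j,θ)}
  {i, k} × {θ} = {(i,θ), (k,θ)}
  {i, j} × {ι} = {(i,ι), (j,ι)}
  {i, k} × {ι} = {(i,ι), (k,ι)}
  {j} × {η, θ} = {(j,η), (j,θ)}
  {j} × {θ, ι} = {(j,θ), (j,ι)}
  {j, k} × {θ} = {(j,θ), (k,θ)}
  {j, k} × {ι} = {(j,ι), (k,ι)}
  {k} × {η, θ} = {(k,η), (k,θ)}
  {k} × {θ, ι} = {(k,θ), (k,ι)}
  {i} × {η, θ, ι} = {(i,η), (i,θ), (i,ι)}
  {i, j, k} × {θ} = {(i,θ), (j,θ), (k,θ)}
  {i, j, k} × {ι} = {(i,ι), (j,ι), (k,ι)}
  {j} × {η, θ, ι} = {(j,η), (j,θ), (j,ι)}
  {k} × {η, θ, ι} = {(k,η), (k,θ), (k,ι)}
  {i, j} × {η, θ} = {(i,η), (i,θ), (j,η), (j,θ)}
  {i, k} × {η, θ} = {(i,η), (i,θ), (k,η), (k,θ)}
  {i, j} × {θ, ι} = {(i,θ), (i,ι), (j,θ), (j,ι)}
  {i, k} × {θ, ι} = {(i,θ), (i,ι), (k,θ), (k,ι)}
  {j, k} × {η, θ} = {(j,η), (j,θ), (k,η), (k,θ)}
  {j, k} × {θ, ι} = {(j,θ), (j,ι), (k,θ), (k,ι)}
  {i, j} × {η, θ, ι} = {(i,η), (i,θ), (i,ι), (j,η), (j,θ), (j,ι)}
  {i, k} × {η, θ, ι} = {(i,η), (i,θ), (i,ι), (k,η), (k,θ), (k,ι)}
  {i, j, k} × {η, θ} = {(i,η), (i,θ), (j,η), (j,θ), (k,η), (k,θ)}
  {i, j, k} × {θ, ι} = {(i,θ), (i,ι), (j,θ), (j,ι), (k,θ), (k,ι)}
  {j, k} × {η, θ, ι} = {(j,η), (j,θ), (j,ι), (k,η), (k,θ), (k,ι)}
  {i, j, k} × {η, θ, ι} = {(i,η), (i,θ), (i,ι), (j,η), (j,θ), (j,ι), (k,η), (k,θ), (k,ι)}
These 36 distinct sets form the basis B.
Close under arbitrary unions to get τ_{X×Y}; counting gives |τ_{X×Y}| = 216.


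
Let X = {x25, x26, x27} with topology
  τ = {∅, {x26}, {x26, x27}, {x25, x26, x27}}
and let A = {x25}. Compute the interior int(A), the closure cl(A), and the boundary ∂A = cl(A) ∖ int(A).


int(A) = ∅, cl(A) = {x25}, ∂A = {x25}.

Closed sets in (X, τ) are complements of opens:
  closed(X, τ) = {∅, {x25}, {x25, x27}, {x25, x26, x27}}.
int(A) = ⋃ {U ∈ τ : U ⊆ A}. Opens contained in A: ∅.
Taking the union of these: int(A) = ∅.
cl(A) = ⋂ {C closed : A ⊆ C}. Closed sets containing A: {x25}, {x25, x27}, {x25, x26, x27}.
Intersecting these: cl(A) = {x25}.
∂A = cl(A) ∖ int(A) = {x25} ∖ ∅ = {x25}.


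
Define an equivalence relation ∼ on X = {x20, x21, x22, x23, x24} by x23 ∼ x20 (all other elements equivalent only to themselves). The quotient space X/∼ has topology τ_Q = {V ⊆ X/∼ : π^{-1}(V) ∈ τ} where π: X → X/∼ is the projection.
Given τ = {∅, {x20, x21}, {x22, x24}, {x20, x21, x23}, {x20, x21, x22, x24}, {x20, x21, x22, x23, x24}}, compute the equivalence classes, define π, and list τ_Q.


X/∼ = {[x20=x23], [x21], [x22], [x24]}; |τ_Q| = 4.

Equivalence classes: [x20=x23], [x21], [x22], [x24].
Quotient map π: X → X/∼ sends x20 ↦ [x20=x23], x21 ↦ [x21], x22 ↦ [x22], x23 ↦ [x20=x23], x24 ↦ [x24].
For each subset V ⊆ X/∼, compute π^{-1}(V) ⊆ X and check whether π^{-1}(V) ∈ τ. V is open in τ_Q iff π^{-1}(V) ∈ τ.
  V = {}: π^{-1}(V) = ∅ ∈ τ ✓.
  V = {[x20=x23]}: π^{-1}(V) = {x20, x23} ∉ τ ✗.
  V = {[x21]}: π^{-1}(V) = {x21} ∉ τ ✗.
  V = {[x20=x23], [x21]}: π^{-1}(V) = {x20, x21, x23} ∈ τ ✓.
  V = {[x22]}: π^{-1}(V) = {x22} ∉ τ ✗.
  V = {[x20=x23], [x22]}: π^{-1}(V) = {x20, x22, x23} ∉ τ ✗.
  V = {[x21], [x22]}: π^{-1}(V) = {x21, x22} ∉ τ ✗.
  V = {[x20=x23], [x21], [x22]}: π^{-1}(V) = {x20, x21, x22, x23} ∉ τ ✗.
  V = {[x24]}: π^{-1}(V) = {x24} ∉ τ ✗.
  V = {[x20=x23], [x24]}: π^{-1}(V) = {x20, x23, x24} ∉ τ ✗.
  V = {[x21], [x24]}: π^{-1}(V) = {x21, x24} ∉ τ ✗.
  V = {[x20=x23], [x21], [x24]}: π^{-1}(V) = {x20, x21, x23, x24} ∉ τ ✗.
  V = {[x22], [x24]}: π^{-1}(V) = {x22, x24} ∈ τ ✓.
  V = {[x20=x23], [x22], [x24]}: π^{-1}(V) = {x20, x22, x23, x24} ∉ τ ✗.
  V = {[x21], [x22], [x24]}: π^{-1}(V) = {x21, x22, x24} ∉ τ ✗.
  V = {[x20=x23], [x21], [x22], [x24]}: π^{-1}(V) = {x20, x21, x22, x23, x24} ∈ τ ✓.
Open sets in the quotient: τ_Q = {{}, {[x20=x23], [x21]}, {[x22], [x24]}, {[x20=x23], [x21], [x22], [x24]}} (4 elements).


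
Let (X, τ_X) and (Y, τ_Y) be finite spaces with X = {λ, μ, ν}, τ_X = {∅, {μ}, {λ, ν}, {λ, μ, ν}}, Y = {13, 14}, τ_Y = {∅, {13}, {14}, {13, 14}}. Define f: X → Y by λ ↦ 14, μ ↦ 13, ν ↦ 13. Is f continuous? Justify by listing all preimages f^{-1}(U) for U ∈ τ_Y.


f is NOT continuous.

Compute f^{-1}(U) for each U ∈ τ_Y:
  U = ∅: f^{-1}(U) = ∅ ∈ τ_X ✓.
  U = {13}: f^{-1}(U) = {μ, ν} ∉ τ_X ✗.
  U = {14}: f^{-1}(U) = {λ} ∉ τ_X ✗.
  U = {13, 14}: f^{-1}(U) = {λ, μ, ν} ∈ τ_X ✓.
Found U = {13} with f^{-1}(U) = {μ, ν} not in τ_X. Therefore f is NOT continuous.


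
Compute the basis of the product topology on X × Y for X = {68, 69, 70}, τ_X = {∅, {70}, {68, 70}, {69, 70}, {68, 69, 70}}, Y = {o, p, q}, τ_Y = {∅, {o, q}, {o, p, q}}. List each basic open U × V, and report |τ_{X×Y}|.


Basis B = {∅ × ∅, {70} × {o, q}, {70} × {o, p, q}, {68, 70} × {o, q}, {69, 70} × {o, q}, {68, 70} × {o, p, q}, {68, 69, 70} × {o, q}, {69, 70} × {o, p, q}, {68, 69, 70} × {o, p, q}}; |τ_{X×Y}| = 14.

Enumerate products U × V with U ∈ τ_X, V ∈ τ_Y (deduplicated):
  ∅ × ∅ = {} (∅)
  {70} × {o, q} = {(70,o), (70,q)}
  {70} × {o, p, q} = {(70,o), (70,p), (70,q)}
  {68, 70} × {o, q} = {(68,o), (68,q), (70,o), (70,q)}
  {69, 70} × {o, q} = {(69,o), (69,q), (70,o), (70,q)}
  {68, 70} × {o, p, q} = {(68,o), (68,p), (68,q), (70,o), (70,p), (70,q)}
  {68, 69, 70} × {o, q} = {(68,o), (68,q), (69,o), (69,q), (70,o), (70,q)}
  {69, 70} × {o, p, q} = {(69,o), (69,p), (69,q), (70,o), (70,p), (70,q)}
  {68, 69, 70} × {o, p, q} = {(68,o), (68,p), (68,q), (69,o), (69,p), (69,q), (70,o), (70,p), (70,q)}
These 9 distinct sets form the basis B.
Close under arbitrary unions to get τ_{X×Y}; counting gives |τ_{X×Y}| = 14.


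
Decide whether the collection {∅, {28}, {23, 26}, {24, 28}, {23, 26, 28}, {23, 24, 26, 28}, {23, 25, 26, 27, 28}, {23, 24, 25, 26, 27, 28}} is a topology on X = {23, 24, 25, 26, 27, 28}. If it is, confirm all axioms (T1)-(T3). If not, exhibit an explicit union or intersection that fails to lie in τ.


τ IS a topology on X.

Axiom (T1): ∅ ∈ τ? Yes; X ∈ τ? Yes.
Axiom (T2/T3): check pairwise unions and intersections of members of τ.
All pairwise intersections and unions checked — each lies in τ. Therefore τ satisfies (T1), (T2), (T3): it IS a topology on X.


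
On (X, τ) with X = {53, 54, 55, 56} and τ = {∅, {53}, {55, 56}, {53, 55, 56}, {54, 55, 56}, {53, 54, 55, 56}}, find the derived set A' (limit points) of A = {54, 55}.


A' = {54, 56}

For each x ∈ X, list the open sets U ∈ τ with x ∈ U, then check whether U ∩ (A ∖ {x}) ≠ ∅ for every such U.
  x = 53: open {53} ∋ x has {53} ∩ (A ∖ {53}) = ∅, so x is NOT a limit point.
  x = 54: opens ∋ x are {54, 55, 56}, {53, 54, 55, 56}; each meets A ∖ {54}, so x IS a limit point.
  x = 55: open {55, 56} ∋ x has {55, 56} ∩ (A ∖ {55}) = ∅, so x is NOT a limit point.
  x = 56: opens ∋ x are {55, 56}, {53, 55, 56}, {54, 55, 56}, {53, 54, 55, 56}; each meets A ∖ {56}, so x IS a limit point.
Collecting: A' = {54, 56}.


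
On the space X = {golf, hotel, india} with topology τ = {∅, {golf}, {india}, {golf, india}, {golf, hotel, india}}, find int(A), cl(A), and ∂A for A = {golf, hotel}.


int(A) = {golf}, cl(A) = {golf, hotel}, ∂A = {hotel}.

Closed sets in (X, τ) are complements of opens:
  closed(X, τ) = {∅, {hotel}, {golf, hotel}, {hotel, india}, {golf, hotel, india}}.
int(A) = ⋃ {U ∈ τ : U ⊆ A}. Opens contained in A: ∅, {golf}.
Taking the union of these: int(A) = {golf}.
cl(A) = ⋂ {C closed : A ⊆ C}. Closed sets containing A: {golf, hotel}, {golf, hotel, india}.
Intersecting these: cl(A) = {golf, hotel}.
∂A = cl(A) ∖ int(A) = {golf, hotel} ∖ {golf} = {hotel}.


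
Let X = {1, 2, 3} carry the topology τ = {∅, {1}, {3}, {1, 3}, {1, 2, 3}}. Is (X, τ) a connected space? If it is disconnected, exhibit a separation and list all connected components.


(X, τ) is connected.

Find clopen sets (U ∈ τ with X ∖ U ∈ τ):
  U = ∅, X ∖ U = {1, 2, 3} — both open, so U is clopen.
  U = {1, 2, 3}, X ∖ U = ∅ — both open, so U is clopen.
Only trivial clopens (∅ and X) exist, so (X, τ) is connected.
Compute connected components by grouping points that agree on all clopens:
  component: {1, 2, 3}


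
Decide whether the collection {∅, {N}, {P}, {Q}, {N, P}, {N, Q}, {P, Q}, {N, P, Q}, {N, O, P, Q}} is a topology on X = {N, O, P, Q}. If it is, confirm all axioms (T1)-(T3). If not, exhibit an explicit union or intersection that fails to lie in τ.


τ IS a topology on X.

Axiom (T1): ∅ ∈ τ? Yes; X ∈ τ? Yes.
Axiom (T2/T3): check pairwise unions and intersections of members of τ.
All pairwise intersections and unions checked — each lies in τ. Therefore τ satisfies (T1), (T2), (T3): it IS a topology on X.


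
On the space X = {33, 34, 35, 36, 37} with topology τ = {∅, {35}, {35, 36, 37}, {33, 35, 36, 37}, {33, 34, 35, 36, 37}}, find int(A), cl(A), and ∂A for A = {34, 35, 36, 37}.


int(A) = {35, 36, 37}, cl(A) = {33, 34, 35, 36, 37}, ∂A = {33, 34}.

Closed sets in (X, τ) are complements of opens:
  closed(X, τ) = {∅, {34}, {33, 34}, {33, 34, 36, 37}, {33, 34, 35, 36, 37}}.
int(A) = ⋃ {U ∈ τ : U ⊆ A}. Opens contained in A: ∅, {35}, {35, 36, 37}.
Taking the union of these: int(A) = {35, 36, 37}.
cl(A) = ⋂ {C closed : A ⊆ C}. Closed sets containing A: {33, 34, 35, 36, 37}.
Intersecting these: cl(A) = {33, 34, 35, 36, 37}.
∂A = cl(A) ∖ int(A) = {33, 34, 35, 36, 37} ∖ {35, 36, 37} = {33, 34}.


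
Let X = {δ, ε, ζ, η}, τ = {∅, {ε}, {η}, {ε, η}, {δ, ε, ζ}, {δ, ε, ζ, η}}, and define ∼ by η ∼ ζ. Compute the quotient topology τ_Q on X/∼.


X/∼ = {[δ], [ε], [ζ=η]}; |τ_Q| = 3.

Equivalence classes: [δ], [ε], [ζ=η].
Quotient map π: X → X/∼ sends δ ↦ [δ], ε ↦ [ε], ζ ↦ [ζ=η], η ↦ [ζ=η].
For each subset V ⊆ X/∼, compute π^{-1}(V) ⊆ X and check whether π^{-1}(V) ∈ τ. V is open in τ_Q iff π^{-1}(V) ∈ τ.
  V = {}: π^{-1}(V) = ∅ ∈ τ ✓.
  V = {[δ]}: π^{-1}(V) = {δ} ∉ τ ✗.
  V = {[ε]}: π^{-1}(V) = {ε} ∈ τ ✓.
  V = {[δ], [ε]}: π^{-1}(V) = {δ, ε} ∉ τ ✗.
  V = {[ζ=η]}: π^{-1}(V) = {ζ, η} ∉ τ ✗.
  V = {[δ], [ζ=η]}: π^{-1}(V) = {δ, ζ, η} ∉ τ ✗.
  V = {[ε], [ζ=η]}: π^{-1}(V) = {ε, ζ, η} ∉ τ ✗.
  V = {[δ], [ε], [ζ=η]}: π^{-1}(V) = {δ, ε, ζ, η} ∈ τ ✓.
Open sets in the quotient: τ_Q = {{}, {[ε]}, {[δ], [ε], [ζ=η]}} (3 elements).


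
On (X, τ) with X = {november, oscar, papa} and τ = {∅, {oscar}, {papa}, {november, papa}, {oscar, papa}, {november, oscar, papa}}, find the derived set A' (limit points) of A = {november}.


A' = ∅

For each x ∈ X, list the open sets U ∈ τ with x ∈ U, then check whether U ∩ (A ∖ {x}) ≠ ∅ for every such U.
  x = november: open {november, papa} ∋ x has {november, papa} ∩ (A ∖ {november}) = ∅, so x is NOT a limit point.
  x = oscar: open {oscar} ∋ x has {oscar} ∩ (A ∖ {oscar}) = ∅, so x is NOT a limit point.
  x = papa: open {papa} ∋ x has {papa} ∩ (A ∖ {papa}) = ∅, so x is NOT a limit point.
Collecting: A' = ∅.


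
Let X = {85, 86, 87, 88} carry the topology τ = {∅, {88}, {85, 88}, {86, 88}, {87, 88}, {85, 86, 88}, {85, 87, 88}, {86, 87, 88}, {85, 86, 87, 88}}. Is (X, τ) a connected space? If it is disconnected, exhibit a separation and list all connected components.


(X, τ) is connected.

Find clopen sets (U ∈ τ with X ∖ U ∈ τ):
  U = ∅, X ∖ U = {85, 86, 87, 88} — both open, so U is clopen.
  U = {85, 86, 87, 88}, X ∖ U = ∅ — both open, so U is clopen.
Only trivial clopens (∅ and X) exist, so (X, τ) is connected.
Compute connected components by grouping points that agree on all clopens:
  component: {85, 86, 87, 88}


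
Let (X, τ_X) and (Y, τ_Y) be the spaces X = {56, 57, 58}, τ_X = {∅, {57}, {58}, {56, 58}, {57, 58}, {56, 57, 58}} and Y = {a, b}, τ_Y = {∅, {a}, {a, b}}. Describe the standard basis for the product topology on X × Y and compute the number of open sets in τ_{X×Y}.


Basis B = {∅ × ∅, {57} × {a}, {58} × {a}, {56, 58} × {a}, {57} × {a, b}, {57, 58} × {a}, {58} × {a, b}, {56, 57, 58} × {a}, {56, 58} × {a, b}, {57, 58} × {a, b}, {56, 57, 58} × {a, b}}; |τ_{X×Y}| = 18.

Enumerate products U × V with U ∈ τ_X, V ∈ τ_Y (deduplicated):
  ∅ × ∅ = {} (∅)
  {57} × {a} = {(57,a)}
  {58} × {a} = {(58,a)}
  {56, 58} × {a} = {(56,a), (58,a)}
  {57} × {a, b} = {(57,a), (57,b)}
  {57, 58} × {a} = {(57,a), (58,a)}
  {58} × {a, b} = {(58,a), (58,b)}
  {56, 57, 58} × {a} = {(56,a), (57,a), (58,a)}
  {56, 58} × {a, b} = {(56,a), (56,b), (58,a), (58,b)}
  {57, 58} × {a, b} = {(57,a), (57,b), (58,a), (58,b)}
  {56, 57, 58} × {a, b} = {(56,a), (56,b), (57,a), (57,b), (58,a), (58,b)}
These 11 distinct sets form the basis B.
Close under arbitrary unions to get τ_{X×Y}; counting gives |τ_{X×Y}| = 18.


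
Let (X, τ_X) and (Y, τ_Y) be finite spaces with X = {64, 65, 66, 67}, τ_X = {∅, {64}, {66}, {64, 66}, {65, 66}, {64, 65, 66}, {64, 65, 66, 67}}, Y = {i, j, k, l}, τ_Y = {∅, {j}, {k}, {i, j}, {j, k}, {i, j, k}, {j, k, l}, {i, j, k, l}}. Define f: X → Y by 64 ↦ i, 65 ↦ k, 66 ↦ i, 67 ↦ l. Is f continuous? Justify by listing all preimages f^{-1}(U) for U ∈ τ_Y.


f is NOT continuous.

Compute f^{-1}(U) for each U ∈ τ_Y:
  U = ∅: f^{-1}(U) = ∅ ∈ τ_X ✓.
  U = {j}: f^{-1}(U) = ∅ ∈ τ_X ✓.
  U = {k}: f^{-1}(U) = {65} ∉ τ_X ✗.
  U = {i, j}: f^{-1}(U) = {64, 66} ∈ τ_X ✓.
  U = {j, k}: f^{-1}(U) = {65} ∉ τ_X ✗.
  U = {i, j, k}: f^{-1}(U) = {64, 65, 66} ∈ τ_X ✓.
  U = {j, k, l}: f^{-1}(U) = {65, 67} ∉ τ_X ✗.
  U = {i, j, k, l}: f^{-1}(U) = {64, 65, 66, 67} ∈ τ_X ✓.
Found U = {k} with f^{-1}(U) = {65} not in τ_X. Therefore f is NOT continuous.


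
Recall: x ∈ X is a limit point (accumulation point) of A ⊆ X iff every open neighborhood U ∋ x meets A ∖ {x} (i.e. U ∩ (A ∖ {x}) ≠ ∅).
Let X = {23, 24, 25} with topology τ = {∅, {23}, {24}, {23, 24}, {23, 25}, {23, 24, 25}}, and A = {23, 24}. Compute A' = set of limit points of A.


A' = {25}

For each x ∈ X, list the open sets U ∈ τ with x ∈ U, then check whether U ∩ (A ∖ {x}) ≠ ∅ for every such U.
  x = 23: open {23} ∋ x has {23} ∩ (A ∖ {23}) = ∅, so x is NOT a limit point.
  x = 24: open {24} ∋ x has {24} ∩ (A ∖ {24}) = ∅, so x is NOT a limit point.
  x = 25: opens ∋ x are {23, 25}, {23, 24, 25}; each meets A ∖ {25}, so x IS a limit point.
Collecting: A' = {25}.


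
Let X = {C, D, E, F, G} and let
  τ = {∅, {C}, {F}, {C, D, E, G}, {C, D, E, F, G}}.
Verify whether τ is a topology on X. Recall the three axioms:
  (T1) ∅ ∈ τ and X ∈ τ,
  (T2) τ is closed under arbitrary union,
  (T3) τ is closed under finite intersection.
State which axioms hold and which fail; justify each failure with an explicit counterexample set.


τ is NOT a topology on X.

Axiom (T1): ∅ ∈ τ? Yes; X ∈ τ? Yes.
Axiom (T2/T3): check pairwise unions and intersections of members of τ.
Counterexample for (T2): {C} ∪ {F} = {C, F} ∉ τ. Therefore τ is NOT a topology.


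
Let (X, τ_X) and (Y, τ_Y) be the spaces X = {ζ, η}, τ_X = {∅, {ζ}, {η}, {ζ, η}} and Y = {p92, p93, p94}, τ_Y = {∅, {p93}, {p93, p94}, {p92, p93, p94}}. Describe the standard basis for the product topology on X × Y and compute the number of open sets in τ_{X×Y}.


Basis B = {∅ × ∅, {ζ} × {p93}, {η} × {p93}, {ζ} × {p93, p94}, {ζ, η} × {p93}, {η} × {p93, p94}, {ζ} × {p92, p93, p94}, {η} × {p92, p93, p94}, {ζ, η} × {p93, p94}, {ζ, η} × {p92, p93, p94}}; |τ_{X×Y}| = 16.

Enumerate products U × V with U ∈ τ_X, V ∈ τ_Y (deduplicated):
  ∅ × ∅ = {} (∅)
  {ζ} × {p93} = {(ζ,p93)}
  {η} × {p93} = {(η,p93)}
  {ζ} × {p93, p94} = {(ζ,p93), (ζ,p94)}
  {ζ, η} × {p93} = {(ζ,p93), (η,p93)}
  {η} × {p93, p94} = {(η,p93), (η,p94)}
  {ζ} × {p92, p93, p94} = {(ζ,p92), (ζ,p93), (ζ,p94)}
  {η} × {p92, p93, p94} = {(η,p92), (η,p93), (η,p94)}
  {ζ, η} × {p93, p94} = {(ζ,p93), (ζ,p94), (η,p93), (η,p94)}
  {ζ, η} × {p92, p93, p94} = {(ζ,p92), (ζ,p93), (ζ,p94), (η,p92), (η,p93), (η,p94)}
These 10 distinct sets form the basis B.
Close under arbitrary unions to get τ_{X×Y}; counting gives |τ_{X×Y}| = 16.


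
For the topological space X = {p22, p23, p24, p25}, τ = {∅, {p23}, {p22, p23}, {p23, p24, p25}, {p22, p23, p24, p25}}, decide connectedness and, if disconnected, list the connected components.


(X, τ) is connected.

Find clopen sets (U ∈ τ with X ∖ U ∈ τ):
  U = ∅, X ∖ U = {p22, p23, p24, p25} — both open, so U is clopen.
  U = {p22, p23, p24, p25}, X ∖ U = ∅ — both open, so U is clopen.
Only trivial clopens (∅ and X) exist, so (X, τ) is connected.
Compute connected components by grouping points that agree on all clopens:
  component: {p22, p23, p24, p25}


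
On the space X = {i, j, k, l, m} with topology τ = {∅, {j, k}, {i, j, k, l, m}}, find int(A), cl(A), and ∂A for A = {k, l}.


int(A) = ∅, cl(A) = {i, j, k, l, m}, ∂A = {i, j, k, l, m}.

Closed sets in (X, τ) are complements of opens:
  closed(X, τ) = {∅, {i, l, m}, {i, j, k, l, m}}.
int(A) = ⋃ {U ∈ τ : U ⊆ A}. Opens contained in A: ∅.
Taking the union of these: int(A) = ∅.
cl(A) = ⋂ {C closed : A ⊆ C}. Closed sets containing A: {i, j, k, l, m}.
Intersecting these: cl(A) = {i, j, k, l, m}.
∂A = cl(A) ∖ int(A) = {i, j, k, l, m} ∖ ∅ = {i, j, k, l, m}.


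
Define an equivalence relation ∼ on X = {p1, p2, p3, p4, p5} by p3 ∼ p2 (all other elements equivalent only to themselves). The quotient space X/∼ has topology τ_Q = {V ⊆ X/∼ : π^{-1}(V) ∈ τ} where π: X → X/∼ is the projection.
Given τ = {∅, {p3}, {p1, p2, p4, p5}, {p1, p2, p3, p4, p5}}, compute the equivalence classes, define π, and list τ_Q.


X/∼ = {[p1], [p2=p3], [p4], [p5]}; |τ_Q| = 2.

Equivalence classes: [p1], [p2=p3], [p4], [p5].
Quotient map π: X → X/∼ sends p1 ↦ [p1], p2 ↦ [p2=p3], p3 ↦ [p2=p3], p4 ↦ [p4], p5 ↦ [p5].
For each subset V ⊆ X/∼, compute π^{-1}(V) ⊆ X and check whether π^{-1}(V) ∈ τ. V is open in τ_Q iff π^{-1}(V) ∈ τ.
  V = {}: π^{-1}(V) = ∅ ∈ τ ✓.
  V = {[p1]}: π^{-1}(V) = {p1} ∉ τ ✗.
  V = {[p2=p3]}: π^{-1}(V) = {p2, p3} ∉ τ ✗.
  V = {[p1], [p2=p3]}: π^{-1}(V) = {p1, p2, p3} ∉ τ ✗.
  V = {[p4]}: π^{-1}(V) = {p4} ∉ τ ✗.
  V = {[p1], [p4]}: π^{-1}(V) = {p1, p4} ∉ τ ✗.
  V = {[p2=p3], [p4]}: π^{-1}(V) = {p2, p3, p4} ∉ τ ✗.
  V = {[p1], [p2=p3], [p4]}: π^{-1}(V) = {p1, p2, p3, p4} ∉ τ ✗.
  V = {[p5]}: π^{-1}(V) = {p5} ∉ τ ✗.
  V = {[p1], [p5]}: π^{-1}(V) = {p1, p5} ∉ τ ✗.
  V = {[p2=p3], [p5]}: π^{-1}(V) = {p2, p3, p5} ∉ τ ✗.
  V = {[p1], [p2=p3], [p5]}: π^{-1}(V) = {p1, p2, p3, p5} ∉ τ ✗.
  V = {[p4], [p5]}: π^{-1}(V) = {p4, p5} ∉ τ ✗.
  V = {[p1], [p4], [p5]}: π^{-1}(V) = {p1, p4, p5} ∉ τ ✗.
  V = {[p2=p3], [p4], [p5]}: π^{-1}(V) = {p2, p3, p4, p5} ∉ τ ✗.
  V = {[p1], [p2=p3], [p4], [p5]}: π^{-1}(V) = {p1, p2, p3, p4, p5} ∈ τ ✓.
Open sets in the quotient: τ_Q = {{}, {[p1], [p2=p3], [p4], [p5]}} (2 elements).


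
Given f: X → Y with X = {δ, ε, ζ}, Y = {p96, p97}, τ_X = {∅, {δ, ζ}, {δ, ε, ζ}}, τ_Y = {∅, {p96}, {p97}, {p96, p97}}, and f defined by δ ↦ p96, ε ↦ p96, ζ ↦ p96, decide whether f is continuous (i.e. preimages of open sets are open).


f IS continuous.

Compute f^{-1}(U) for each U ∈ τ_Y:
  U = ∅: f^{-1}(U) = ∅ ∈ τ_X ✓.
  U = {p96}: f^{-1}(U) = {δ, ε, ζ} ∈ τ_X ✓.
  U = {p97}: f^{-1}(U) = ∅ ∈ τ_X ✓.
  U = {p96, p97}: f^{-1}(U) = {δ, ε, ζ} ∈ τ_X ✓.
Every preimage lies in τ_X, so f IS continuous.


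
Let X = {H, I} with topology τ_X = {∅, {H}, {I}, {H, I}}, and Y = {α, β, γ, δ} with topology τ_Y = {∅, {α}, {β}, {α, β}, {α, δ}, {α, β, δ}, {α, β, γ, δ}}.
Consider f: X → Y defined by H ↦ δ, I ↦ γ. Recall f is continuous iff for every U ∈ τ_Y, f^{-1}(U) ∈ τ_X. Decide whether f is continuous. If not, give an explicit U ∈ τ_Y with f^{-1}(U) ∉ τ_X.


f IS continuous.

Compute f^{-1}(U) for each U ∈ τ_Y:
  U = ∅: f^{-1}(U) = ∅ ∈ τ_X ✓.
  U = {α}: f^{-1}(U) = ∅ ∈ τ_X ✓.
  U = {β}: f^{-1}(U) = ∅ ∈ τ_X ✓.
  U = {α, β}: f^{-1}(U) = ∅ ∈ τ_X ✓.
  U = {α, δ}: f^{-1}(U) = {H} ∈ τ_X ✓.
  U = {α, β, δ}: f^{-1}(U) = {H} ∈ τ_X ✓.
  U = {α, β, γ, δ}: f^{-1}(U) = {H, I} ∈ τ_X ✓.
Every preimage lies in τ_X, so f IS continuous.


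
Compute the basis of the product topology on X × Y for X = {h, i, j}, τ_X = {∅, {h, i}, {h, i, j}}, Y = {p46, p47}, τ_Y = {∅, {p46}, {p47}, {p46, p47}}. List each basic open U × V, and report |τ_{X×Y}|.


Basis B = {∅ × ∅, {h, i} × {p46}, {h, i} × {p47}, {h, i, j} × {p46}, {h, i, j} × {p47}, {h, i} × {p46, p47}, {h, i, j} × {p46, p47}}; |τ_{X×Y}| = 9.

Enumerate products U × V with U ∈ τ_X, V ∈ τ_Y (deduplicated):
  ∅ × ∅ = {} (∅)
  {h, i} × {p46} = {(h,p46), (i,p46)}
  {h, i} × {p47} = {(h,p47), (i,p47)}
  {h, i, j} × {p46} = {(h,p46), (i,p46), (j,p46)}
  {h, i, j} × {p47} = {(h,p47), (i,p47), (j,p47)}
  {h, i} × {p46, p47} = {(h,p46), (h,p47), (i,p46), (i,p47)}
  {h, i, j} × {p46, p47} = {(h,p46), (h,p47), (i,p46), (i,p47), (j,p46), (j,p47)}
These 7 distinct sets form the basis B.
Close under arbitrary unions to get τ_{X×Y}; counting gives |τ_{X×Y}| = 9.


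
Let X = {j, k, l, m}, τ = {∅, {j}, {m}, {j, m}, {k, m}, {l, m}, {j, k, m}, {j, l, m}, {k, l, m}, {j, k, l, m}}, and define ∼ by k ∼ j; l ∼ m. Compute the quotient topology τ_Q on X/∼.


X/∼ = {[j=k], [l=m]}; |τ_Q| = 3.

Equivalence classes: [j=k], [l=m].
Quotient map π: X → X/∼ sends j ↦ [j=k], k ↦ [j=k], l ↦ [l=m], m ↦ [l=m].
For each subset V ⊆ X/∼, compute π^{-1}(V) ⊆ X and check whether π^{-1}(V) ∈ τ. V is open in τ_Q iff π^{-1}(V) ∈ τ.
  V = {}: π^{-1}(V) = ∅ ∈ τ ✓.
  V = {[j=k]}: π^{-1}(V) = {j, k} ∉ τ ✗.
  V = {[l=m]}: π^{-1}(V) = {l, m} ∈ τ ✓.
  V = {[j=k], [l=m]}: π^{-1}(V) = {j, k, l, m} ∈ τ ✓.
Open sets in the quotient: τ_Q = {{}, {[l=m]}, {[j=k], [l=m]}} (3 elements).


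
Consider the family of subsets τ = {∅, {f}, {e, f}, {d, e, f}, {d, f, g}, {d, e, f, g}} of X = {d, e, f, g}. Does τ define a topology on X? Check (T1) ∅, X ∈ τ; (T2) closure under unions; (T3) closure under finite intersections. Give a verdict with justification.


τ is NOT a topology on X.

Axiom (T1): ∅ ∈ τ? Yes; X ∈ τ? Yes.
Axiom (T2/T3): check pairwise unions and intersections of members of τ.
Counterexample for (T3): {d, e, f} ∩ {d, f, g} = {d, f} ∉ τ. Therefore τ is NOT a topology.


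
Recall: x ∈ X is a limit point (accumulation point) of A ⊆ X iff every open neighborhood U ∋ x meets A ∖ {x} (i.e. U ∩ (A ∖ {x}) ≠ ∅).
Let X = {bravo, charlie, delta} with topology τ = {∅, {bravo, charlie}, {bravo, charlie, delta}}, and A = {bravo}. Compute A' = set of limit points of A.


A' = {charlie, delta}

For each x ∈ X, list the open sets U ∈ τ with x ∈ U, then check whether U ∩ (A ∖ {x}) ≠ ∅ for every such U.
  x = bravo: open {bravo, charlie} ∋ x has {bravo, charlie} ∩ (A ∖ {bravo}) = ∅, so x is NOT a limit point.
  x = charlie: opens ∋ x are {bravo, charlie}, {bravo, charlie, delta}; each meets A ∖ {charlie}, so x IS a limit point.
  x = delta: opens ∋ x are {bravo, charlie, delta}; each meets A ∖ {delta}, so x IS a limit point.
Collecting: A' = {charlie, delta}.


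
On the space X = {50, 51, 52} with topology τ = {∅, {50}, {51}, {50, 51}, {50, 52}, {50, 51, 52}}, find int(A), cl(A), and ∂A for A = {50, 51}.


int(A) = {50, 51}, cl(A) = {50, 51, 52}, ∂A = {52}.

Closed sets in (X, τ) are complements of opens:
  closed(X, τ) = {∅, {51}, {52}, {50, 52}, {51, 52}, {50, 51, 52}}.
int(A) = ⋃ {U ∈ τ : U ⊆ A}. Opens contained in A: ∅, {50}, {51}, {50, 51}.
Taking the union of these: int(A) = {50, 51}.
cl(A) = ⋂ {C closed : A ⊆ C}. Closed sets containing A: {50, 51, 52}.
Intersecting these: cl(A) = {50, 51, 52}.
∂A = cl(A) ∖ int(A) = {50, 51, 52} ∖ {50, 51} = {52}.


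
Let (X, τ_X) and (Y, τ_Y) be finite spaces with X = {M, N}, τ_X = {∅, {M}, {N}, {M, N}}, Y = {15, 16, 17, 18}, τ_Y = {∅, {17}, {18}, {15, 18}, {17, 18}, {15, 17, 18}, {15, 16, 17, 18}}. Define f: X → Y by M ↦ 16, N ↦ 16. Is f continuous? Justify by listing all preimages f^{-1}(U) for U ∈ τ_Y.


f IS continuous.

Compute f^{-1}(U) for each U ∈ τ_Y:
  U = ∅: f^{-1}(U) = ∅ ∈ τ_X ✓.
  U = {17}: f^{-1}(U) = ∅ ∈ τ_X ✓.
  U = {18}: f^{-1}(U) = ∅ ∈ τ_X ✓.
  U = {15, 18}: f^{-1}(U) = ∅ ∈ τ_X ✓.
  U = {17, 18}: f^{-1}(U) = ∅ ∈ τ_X ✓.
  U = {15, 17, 18}: f^{-1}(U) = ∅ ∈ τ_X ✓.
  U = {15, 16, 17, 18}: f^{-1}(U) = {M, N} ∈ τ_X ✓.
Every preimage lies in τ_X, so f IS continuous.


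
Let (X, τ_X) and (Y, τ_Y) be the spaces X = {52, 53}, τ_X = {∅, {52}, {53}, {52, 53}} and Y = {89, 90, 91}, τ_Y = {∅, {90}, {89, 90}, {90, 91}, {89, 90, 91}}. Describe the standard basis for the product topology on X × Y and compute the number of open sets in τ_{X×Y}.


Basis B = {∅ × ∅, {52} × {90}, {53} × {90}, {52} × {89, 90}, {52} × {90, 91}, {52, 53} × {90}, {53} × {89, 90}, {53} × {90, 91}, {52} × {89, 90, 91}, {53} × {89, 90, 91}, {52, 53} × {89, 90}, {52, 53} × {90, 91}, {52, 53} × {89, 90, 91}}; |τ_{X×Y}| = 25.

Enumerate products U × V with U ∈ τ_X, V ∈ τ_Y (deduplicated):
  ∅ × ∅ = {} (∅)
  {52} × {90} = {(52,90)}
  {53} × {90} = {(53,90)}
  {52} × {89, 90} = {(52,89), (52,90)}
  {52} × {90, 91} = {(52,90), (52,91)}
  {52, 53} × {90} = {(52,90), (53,90)}
  {53} × {89, 90} = {(53,89), (53,90)}
  {53} × {90, 91} = {(53,90), (53,91)}
  {52} × {89, 90, 91} = {(52,89), (52,90), (52,91)}
  {53} × {89, 90, 91} = {(53,89), (53,90), (53,91)}
  {52, 53} × {89, 90} = {(52,89), (52,90), (53,89), (53,90)}
  {52, 53} × {90, 91} = {(52,90), (52,91), (53,90), (53,91)}
  {52, 53} × {89, 90, 91} = {(52,89), (52,90), (52,91), (53,89), (53,90), (53,91)}
These 13 distinct sets form the basis B.
Close under arbitrary unions to get τ_{X×Y}; counting gives |τ_{X×Y}| = 25.


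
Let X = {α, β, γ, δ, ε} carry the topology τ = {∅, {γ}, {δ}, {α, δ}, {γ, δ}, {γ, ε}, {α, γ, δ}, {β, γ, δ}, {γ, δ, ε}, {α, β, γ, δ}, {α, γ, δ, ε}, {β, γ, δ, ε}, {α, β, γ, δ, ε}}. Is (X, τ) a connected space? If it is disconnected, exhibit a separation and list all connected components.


(X, τ) is connected.

Find clopen sets (U ∈ τ with X ∖ U ∈ τ):
  U = ∅, X ∖ U = {α, β, γ, δ, ε} — both open, so U is clopen.
  U = {α, β, γ, δ, ε}, X ∖ U = ∅ — both open, so U is clopen.
Only trivial clopens (∅ and X) exist, so (X, τ) is connected.
Compute connected components by grouping points that agree on all clopens:
  component: {α, β, γ, δ, ε}


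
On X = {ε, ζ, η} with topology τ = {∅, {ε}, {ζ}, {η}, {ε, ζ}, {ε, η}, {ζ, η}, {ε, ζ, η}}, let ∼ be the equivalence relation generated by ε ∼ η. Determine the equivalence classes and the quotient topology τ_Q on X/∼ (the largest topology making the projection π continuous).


X/∼ = {[ε=η], [ζ]}; |τ_Q| = 4.

Equivalence classes: [ε=η], [ζ].
Quotient map π: X → X/∼ sends ε ↦ [ε=η], ζ ↦ [ζ], η ↦ [ε=η].
For each subset V ⊆ X/∼, compute π^{-1}(V) ⊆ X and check whether π^{-1}(V) ∈ τ. V is open in τ_Q iff π^{-1}(V) ∈ τ.
  V = {}: π^{-1}(V) = ∅ ∈ τ ✓.
  V = {[ε=η]}: π^{-1}(V) = {ε, η} ∈ τ ✓.
  V = {[ζ]}: π^{-1}(V) = {ζ} ∈ τ ✓.
  V = {[ε=η], [ζ]}: π^{-1}(V) = {ε, ζ, η} ∈ τ ✓.
Open sets in the quotient: τ_Q = {{}, {[ε=η]}, {[ζ]}, {[ε=η], [ζ]}} (4 elements).
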